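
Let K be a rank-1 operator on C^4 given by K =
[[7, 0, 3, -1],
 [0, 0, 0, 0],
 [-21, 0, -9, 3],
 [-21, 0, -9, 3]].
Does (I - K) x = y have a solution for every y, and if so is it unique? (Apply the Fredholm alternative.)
(I - K) is singular (det(I - K) = 0, i.e. 1 ∈ sigma(K)). (I - K) x = y is solvable iff y ⊥ ker((I - K)^*) = span{(7, 0, 3, -1)}, i.e. iff 7y_1 + 3y_3 - y_4 = 0. When solvable, the solutions are x = y + c·(1, 0, -3, -3), c arbitrary (ker(I - K) = span{(1, 0, -3, -3)}, dimension 1).

K has rank 1, so it is an outer product K = u v^T: every row of K is a multiple of one row vector. Reading off the entries, u = (1, 0, -3, -3) and v = (7, 0, 3, -1) (row i of K equals u_i·v^T). A rank-one matrix u v^T satisfies K u = u (v·u) and kills the (3)-dimensional subspace v^⊥, so its characteristic polynomial is lambda^3 (lambda - v·u) with v·u = tr K = 1. Hence the eigenvalues of I - K are 1 (multiplicity 3) and 1 - (1) = 0, so det(I - K) = 0. (Direct check: I - K =
[[-6, 0, -3, 1],
 [0, 1, 0, 0],
 [21, 0, 10, -3],
 [21, 0, 9, -2]]
has determinant 0.) So 1 is an eigenvalue of K and (I - K) is not invertible. The finite-dimensional Fredholm alternative says: either (I - K) is invertible, or ker(I - K) ≠ {0} and then range(I - K) = ker((I - K)^*)^⊥, with dim ker(I - K) = dim ker((I - K)^*). We are in the second case, so we need both kernels. Kernel of I - K: (I - K) u = u - u (v·u) = u - u = 0, so ker(I - K) = span{u} = span{(1, 0, -3, -3)} (it is exactly 1-dimensional because rank(I - K) = 3). Kernel of the adjoint: K is real, so (I - K)^* = I - K^T = I - v u^T, and (I - v u^T) v = v - v (u·v) = 0; hence ker((I - K)^*) = span{v} = span{(7, 0, 3, -1)}. Therefore (I - K) x = y is solvable iff <y, v> = 0, i.e. iff 7y_1 + 3y_3 - y_4 = 0. When this holds, K y = u (v·y) = 0, so (I - K) y = y and x = y is a particular solution; the full solution set is the line x = y + c·u = y + c·(1, 0, -3, -3), c ∈ C.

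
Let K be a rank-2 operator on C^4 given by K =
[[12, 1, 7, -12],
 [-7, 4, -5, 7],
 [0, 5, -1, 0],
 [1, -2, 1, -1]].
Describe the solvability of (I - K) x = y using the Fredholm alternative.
(I - K) is invertible (det(I - K) = 62 ≠ 0), so for every y in C^4 the equation (I - K) x = y has a unique solution.

K has rank 2 and factors as K = U V^T = u1 v1^T + u2 v2^T with u1 = (3, 1, 3, -1), v1 = (2, 1, 1, -2), u2 = (-2, 3, 2, -1), v2 = (-3, 1, -2, 3) (multiplying out reproduces the displayed K). The nonzero eigenvalues of U V^T coincide with those of the 2 x 2 matrix G = V^T U = [[v1·u1, v1·u2], [v2·u1, v2·u2]] = [[12, 3], [-17, 2]], and by the Sylvester determinant identity det(I_4 - U V^T) = det(I_2 - V^T U) = det([[-11, -3], [17, -1]]) = (-11)(-1) - (-3)(17) = 62. (Direct check: I - K =
[[-11, -1, -7, 12],
 [7, -3, 5, -7],
 [0, -5, 2, 0],
 [-1, 2, -1, 2]]
has determinant 62.) The finite-dimensional Fredholm alternative says: either (I - K) is invertible, or ker(I - K) ≠ {0} and then range(I - K) = ker((I - K)^*)^⊥, with dim ker(I - K) = dim ker((I - K)^*). Since det(I - K) ≠ 0, 1 is not an eigenvalue of K and ker(I - K) = {0}, so we are in the first case: for every y there is a unique x = (I - K)^(-1) y. (Explicitly, by the Woodbury identity, (I - U V^T)^(-1) = I + U (I_2 - G)^(-1) V^T.)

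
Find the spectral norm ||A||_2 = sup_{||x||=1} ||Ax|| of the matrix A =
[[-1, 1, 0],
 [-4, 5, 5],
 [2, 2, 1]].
||A||_2 ≈ 8.2496 (= sqrt(largest eigenvalue of A^T A))

||A||_2 = sigma_max(A) = sqrt(lambda_max(A^T A)). Form the symmetric matrix M = A^T A =
[[21, -17, -18],
 [-17, 30, 27],
 [-18, 27, 26]].
Its characteristic polynomial (trace, sum of principal 2x2 minors, determinant of M give the coefficients) is
  p(λ) = det(λ I - M) = λ^3 - 77λ^2 + 614λ - 361.
No integer candidate from the rational root theorem (±divisors of 361) is a root, so the roots are irrational. The cubic discriminant is Δ = 953767233 > 0, so there are three distinct real roots. p(0) = -361 and p(1) = 177 have opposite signs, so a root lies in (0, 1); Newton's method refines it to λ ≈ 0.6387. p(8) = 135 and p(9) = -343 have opposite signs, so a root lies in (8, 9); Newton's method refines it to λ ≈ 8.3054. p(68) = -225 and p(69) = 3917 have opposite signs, so a root lies in (68, 69); Newton's method refines it to λ ≈ 68.056. Check (Vieta): the three roots sum to 77, matching tr M = 77.
So the eigenvalues of A^T A are ≈ 0.6387, 8.3054, 68.056 (all ≥ 0, as they must be for A^T A). The largest is λ_max ≈ 68.056, hence ||A||_2 = sqrt(λ_max) ≈ 8.2496.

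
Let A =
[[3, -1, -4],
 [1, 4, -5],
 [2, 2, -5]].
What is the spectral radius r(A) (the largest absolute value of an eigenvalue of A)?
r(A) ≈ 3.1642

The eigenvalues of A are the roots of its characteristic polynomial. With M = A (coefficients from the trace, the sum of principal 2x2 minors, and det A):
  p(λ) = det(λ I - M) = λ^3 - 2λ^2 - 4λ + 1.
No integer candidate from the rational root theorem (±divisors of 1) is a root, so the roots are irrational. The cubic discriminant is Δ = 469 > 0, so there are three distinct real roots. p(-2) = -7 and p(-1) = 2 have opposite signs, so a root lies in (-2, -1); Newton's method refines it to λ ≈ -1.3914. p(0) = 1 and p(1) = -4 have opposite signs, so a root lies in (0, 1); Newton's method refines it to λ ≈ 0.2271. p(3) = -2 and p(4) = 17 have opposite signs, so a root lies in (3, 4); Newton's method refines it to λ ≈ 3.1642. Check (Vieta): the three roots sum to 2, matching tr M = 2.
Thus the eigenvalues (to 4 decimals) are -1.3914 (modulus 1.3914); 0.2271 (modulus 0.2271); 3.1642 (modulus 3.1642). The spectral radius is the largest modulus: r(A) ≈ 3.1642. (Cross-check: r(A) ≤ ||A||_2 ≈ 9.3594; equality holds whenever A is normal, though it can also hold for some non-normal A.)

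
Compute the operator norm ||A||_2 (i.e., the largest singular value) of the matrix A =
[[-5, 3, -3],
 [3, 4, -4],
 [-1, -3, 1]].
||A||_2 ≈ 7.6392 (= sqrt(largest eigenvalue of A^T A))

||A||_2 = sigma_max(A) = sqrt(lambda_max(A^T A)). Form the symmetric matrix M = A^T A =
[[35, 0, 2],
 [0, 34, -28],
 [2, -28, 26]].
Its characteristic polynomial (trace, sum of principal 2x2 minors, determinant of M give the coefficients) is
  p(λ) = det(λ I - M) = λ^3 - 95λ^2 + 2196λ - 3364.
No integer candidate from the rational root theorem (±divisors of 3364) is a root, so the roots are irrational. The cubic discriminant is Δ = 1952177104 > 0, so there are three distinct real roots. p(1) = -1262 and p(2) = 656 have opposite signs, so a root lies in (1, 2); Newton's method refines it to λ ≈ 1.6472. p(34) = 784 and p(35) = -4 have opposite signs, so a root lies in (34, 35); Newton's method refines it to λ ≈ 34.9949. p(58) = -464 and p(59) = 884 have opposite signs, so a root lies in (58, 59); Newton's method refines it to λ ≈ 58.3579. Check (Vieta): the three roots sum to 95, matching tr M = 95.
So the eigenvalues of A^T A are ≈ 1.6472, 34.9949, 58.3579 (all ≥ 0, as they must be for A^T A). The largest is λ_max ≈ 58.3579, hence ||A||_2 = sqrt(λ_max) ≈ 7.6392.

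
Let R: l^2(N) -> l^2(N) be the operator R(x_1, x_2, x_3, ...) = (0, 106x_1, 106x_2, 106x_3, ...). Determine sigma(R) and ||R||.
sigma(R) = closed disk {z in C : |z| ≤ 106}; ||R|| = 106

Note R = 106·U where U is the unit right shift (U x)_k = x_{k-1} (with x_0 := 0); so ||R|| = 106||U|| and sigma(R) = 106·sigma(U). ||R x||^2 = sum_{k≥1} |106x_k|^2 = 11236||x||^2, so ||R|| = 106 and sigma(R) ⊂ {|z| ≤ 106}. For any |lambda| < 106, the equation (R - lambda I) x = 0 forces x_1 = 0, then 106x_k = lambda x_{k+1} ⇒ x = 0, so R has no eigenvalues. But (R - lambda I) is not surjective for |lambda| < 106: solving (R - lambda I) x = e_1 would require x_n proportional to (lambda/106)^(-n), which is not in l^2. So every |lambda| < 106 lies in the residual spectrum. The boundary |lambda| = 106 is in the approximate point spectrum (the spectrum is closed). Hence sigma(R) is the closed disk of radius 106.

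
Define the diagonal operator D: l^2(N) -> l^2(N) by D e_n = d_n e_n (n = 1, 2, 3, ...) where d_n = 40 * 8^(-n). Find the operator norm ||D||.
||D|| = 5 (attained at n = 1)

For D diagonal, ||D|| = sup_n |d_n|. The sequence d_n = 40 * 8^(-n) is positive and strictly decreasing (ratio 8^(-1) < 1), so the supremum is d_1 = 40/8 = 5. Hence ||D|| = 5.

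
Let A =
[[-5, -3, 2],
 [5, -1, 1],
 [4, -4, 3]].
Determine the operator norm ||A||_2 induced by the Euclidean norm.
||A||_2 ≈ 8.2976 (= sqrt(largest eigenvalue of A^T A))

||A||_2 = sigma_max(A) = sqrt(lambda_max(A^T A)). Form the symmetric matrix M = A^T A =
[[66, -6, 7],
 [-6, 26, -19],
 [7, -19, 14]].
Its characteristic polynomial (trace, sum of principal 2x2 minors, determinant of M give the coefficients) is
  p(λ) = det(λ I - M) = λ^3 - 106λ^2 + 2558λ - 16.
No integer candidate from the rational root theorem (±divisors of 16) is a root, so the roots are irrational. The cubic discriminant is Δ = 6571396144 > 0, so there are three distinct real roots. p(0) = -16 and p(1) = 2437 have opposite signs, so a root lies in (0, 1); Newton's method refines it to λ ≈ 0.0063. p(37) = 169 and p(38) = -1004 have opposite signs, so a root lies in (37, 38); Newton's method refines it to λ ≈ 37.1434. p(68) = -1784 and p(69) = 329 have opposite signs, so a root lies in (68, 69); Newton's method refines it to λ ≈ 68.8503. Check (Vieta): the three roots sum to 106, matching tr M = 106.
So the eigenvalues of A^T A are ≈ 0.0063, 37.1434, 68.8503 (all ≥ 0, as they must be for A^T A). The largest is λ_max ≈ 68.8503, hence ||A||_2 = sqrt(λ_max) ≈ 8.2976.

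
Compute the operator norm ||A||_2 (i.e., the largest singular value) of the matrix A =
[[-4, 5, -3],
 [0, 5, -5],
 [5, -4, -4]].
||A||_2 ≈ 10.0056 (= sqrt(largest eigenvalue of A^T A))

||A||_2 = sigma_max(A) = sqrt(lambda_max(A^T A)). Form the symmetric matrix M = A^T A =
[[41, -40, -8],
 [-40, 66, -24],
 [-8, -24, 50]].
Its characteristic polynomial (trace, sum of principal 2x2 minors, determinant of M give the coefficients) is
  p(λ) = det(λ I - M) = λ^3 - 157λ^2 + 5816λ - 12100.
No integer candidate from the rational root theorem (±divisors of 12100) is a root, so the roots are irrational. The cubic discriminant is Δ = 54468712960 > 0, so there are three distinct real roots. p(2) = -1088 and p(3) = 3962 have opposite signs, so a root lies in (2, 3); Newton's method refines it to λ ≈ 2.2105. p(54) = 1616 and p(55) = -770 have opposite signs, so a root lies in (54, 55); Newton's method refines it to λ ≈ 54.6767. p(100) = -500 and p(101) = 4060 have opposite signs, so a root lies in (100, 101); Newton's method refines it to λ ≈ 100.1128. Check (Vieta): the three roots sum to 157, matching tr M = 157.
So the eigenvalues of A^T A are ≈ 2.2105, 54.6767, 100.1128 (all ≥ 0, as they must be for A^T A). The largest is λ_max ≈ 100.1128, hence ||A||_2 = sqrt(λ_max) ≈ 10.0056.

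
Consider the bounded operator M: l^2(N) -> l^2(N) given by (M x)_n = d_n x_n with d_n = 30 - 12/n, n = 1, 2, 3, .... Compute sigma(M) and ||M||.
sigma(M) = {30 - 12/n : n ≥ 1} ∪ {30}; ||M|| = 30

A bounded diagonal operator on l^2 with diagonal entries d_n has spectrum equal to the closure of {d_n : n ≥ 1}: every d_n is an eigenvalue (with eigenvector e_n), so {d_n} ⊂ sigma(M); the spectrum is closed, so its closure is too; and for lambda not in the closure, (M - lambda I) has bounded inverse (the diagonal entries 1/(d_n - lambda) are bounded). For our sequence d_n = 30 - 12/n, n = 1, 2, 3, ...:
  - {d_n} = {30 - 12/n : n ≥ 1}; the only limit point is 30
  - closure = {30 - 12/n : n ≥ 1} ∪ {30}
For the norm: a diagonal operator has ||M|| = sup_n |d_n|. Here d_n = 30 - 12/n increases monotonically from d_1 = 18 toward 30, with all terms in [18, 30); so sup_n |d_n| = 30 (the supremum is the limit, not attained). So ||M|| = 30.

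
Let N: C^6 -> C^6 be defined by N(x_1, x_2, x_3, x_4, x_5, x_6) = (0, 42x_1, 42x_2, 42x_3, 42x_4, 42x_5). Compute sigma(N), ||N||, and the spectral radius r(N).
sigma(N) = {0}; ||N|| = 42; r(N) = 0. (N is nilpotent with N^6 = 0.)

On C^6, N is a strictly lower-triangular matrix with 42 on the subdiagonal and zeros elsewhere, so its characteristic polynomial is lambda^6 and every eigenvalue is 0: sigma(N) = {0}. For the operator norm, N e_i = 42e_{i+1} for i = 1, ..., 5 and N e_6 = 0, so the singular values of N are 42 (with multiplicity 5) and 0; hence ||N|| = 42. The spectral radius r(N) = max|lambda| = 0. Note ||N|| > r(N) — characteristic of non-normal nilpotent operators. Indeed N^6 = 0.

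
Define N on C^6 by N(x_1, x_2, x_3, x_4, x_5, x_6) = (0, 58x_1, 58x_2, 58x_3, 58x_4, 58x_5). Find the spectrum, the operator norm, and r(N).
sigma(N) = {0}; ||N|| = 58; r(N) = 0. (N is nilpotent with N^6 = 0.)

On C^6, N is a strictly lower-triangular matrix with 58 on the subdiagonal and zeros elsewhere, so its characteristic polynomial is lambda^6 and every eigenvalue is 0: sigma(N) = {0}. For the operator norm, N e_i = 58e_{i+1} for i = 1, ..., 5 and N e_6 = 0, so the singular values of N are 58 (with multiplicity 5) and 0; hence ||N|| = 58. The spectral radius r(N) = max|lambda| = 0. Note ||N|| > r(N) — characteristic of non-normal nilpotent operators. Indeed N^6 = 0.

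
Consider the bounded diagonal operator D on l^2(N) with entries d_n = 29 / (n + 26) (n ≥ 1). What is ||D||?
||D|| = 29/27 (attained at n = 1)

For D diagonal, ||D|| = sup_n |d_n| = sup_n 29/(n + 26). This is positive and strictly decreasing in n, so the supremum is attained at n = 1: d_1 = 29/(1 + 26) = 29/27. Hence ||D|| = 29/27.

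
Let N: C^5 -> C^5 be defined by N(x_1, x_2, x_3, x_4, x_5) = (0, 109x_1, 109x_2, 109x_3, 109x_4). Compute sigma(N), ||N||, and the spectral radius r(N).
sigma(N) = {0}; ||N|| = 109; r(N) = 0. (N is nilpotent with N^5 = 0.)

On C^5, N is a strictly lower-triangular matrix with 109 on the subdiagonal and zeros elsewhere, so its characteristic polynomial is lambda^5 and every eigenvalue is 0: sigma(N) = {0}. For the operator norm, N e_i = 109e_{i+1} for i = 1, ..., 4 and N e_5 = 0, so the singular values of N are 109 (with multiplicity 4) and 0; hence ||N|| = 109. The spectral radius r(N) = max|lambda| = 0. Note ||N|| > r(N) — characteristic of non-normal nilpotent operators. Indeed N^5 = 0.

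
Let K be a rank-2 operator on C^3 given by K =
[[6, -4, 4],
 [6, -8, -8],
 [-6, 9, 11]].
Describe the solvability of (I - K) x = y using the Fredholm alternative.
(I - K) is invertible (det(I - K) = 42 ≠ 0), so for every y in C^3 the equation (I - K) x = y has a unique solution.

K has rank 2 and factors as K = U V^T = u1 v1^T + u2 v2^T with u1 = (2, -2, 3), v1 = (0, 1, 3), u2 = (-2, -2, 2), v2 = (-3, 3, 1) (multiplying out reproduces the displayed K). The nonzero eigenvalues of U V^T coincide with those of the 2 x 2 matrix G = V^T U = [[v1·u1, v1·u2], [v2·u1, v2·u2]] = [[7, 4], [-9, 2]], and by the Sylvester determinant identity det(I_3 - U V^T) = det(I_2 - V^T U) = det([[-6, -4], [9, -1]]) = (-6)(-1) - (-4)(9) = 42. (Direct check: I - K =
[[-5, 4, -4],
 [-6, 9, 8],
 [6, -9, -10]]
has determinant 42.) The finite-dimensional Fredholm alternative says: either (I - K) is invertible, or ker(I - K) ≠ {0} and then range(I - K) = ker((I - K)^*)^⊥, with dim ker(I - K) = dim ker((I - K)^*). Since det(I - K) ≠ 0, 1 is not an eigenvalue of K and ker(I - K) = {0}, so we are in the first case: for every y there is a unique x = (I - K)^(-1) y. (Explicitly, by the Woodbury identity, (I - U V^T)^(-1) = I + U (I_2 - G)^(-1) V^T.)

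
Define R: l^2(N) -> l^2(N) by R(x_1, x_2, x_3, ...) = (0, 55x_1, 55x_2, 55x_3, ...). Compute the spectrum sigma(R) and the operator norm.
sigma(R) = closed disk {z in C : |z| ≤ 55}; ||R|| = 55

Note R = 55·U where U is the unit right shift (U x)_k = x_{k-1} (with x_0 := 0); so ||R|| = 55||U|| and sigma(R) = 55·sigma(U). ||R x||^2 = sum_{k≥1} |55x_k|^2 = 3025||x||^2, so ||R|| = 55 and sigma(R) ⊂ {|z| ≤ 55}. For any |lambda| < 55, the equation (R - lambda I) x = 0 forces x_1 = 0, then 55x_k = lambda x_{k+1} ⇒ x = 0, so R has no eigenvalues. But (R - lambda I) is not surjective for |lambda| < 55: solving (R - lambda I) x = e_1 would require x_n proportional to (lambda/55)^(-n), which is not in l^2. So every |lambda| < 55 lies in the residual spectrum. The boundary |lambda| = 55 is in the approximate point spectrum (the spectrum is closed). Hence sigma(R) is the closed disk of radius 55.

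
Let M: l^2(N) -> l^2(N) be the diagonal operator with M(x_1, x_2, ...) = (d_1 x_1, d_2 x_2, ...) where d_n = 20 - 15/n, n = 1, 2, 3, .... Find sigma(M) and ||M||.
sigma(M) = {20 - 15/n : n ≥ 1} ∪ {20}; ||M|| = 20

A bounded diagonal operator on l^2 with diagonal entries d_n has spectrum equal to the closure of {d_n : n ≥ 1}: every d_n is an eigenvalue (with eigenvector e_n), so {d_n} ⊂ sigma(M); the spectrum is closed, so its closure is too; and for lambda not in the closure, (M - lambda I) has bounded inverse (the diagonal entries 1/(d_n - lambda) are bounded). For our sequence d_n = 20 - 15/n, n = 1, 2, 3, ...:
  - {d_n} = {20 - 15/n : n ≥ 1}; the only limit point is 20
  - closure = {20 - 15/n : n ≥ 1} ∪ {20}
For the norm: a diagonal operator has ||M|| = sup_n |d_n|. Here d_n = 20 - 15/n increases monotonically from d_1 = 5 toward 20, with all terms in [5, 20); so sup_n |d_n| = 20 (the supremum is the limit, not attained). So ||M|| = 20.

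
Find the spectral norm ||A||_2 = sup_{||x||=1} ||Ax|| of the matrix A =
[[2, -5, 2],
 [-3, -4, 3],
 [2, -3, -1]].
||A||_2 ≈ 7.6284 (= sqrt(largest eigenvalue of A^T A))

||A||_2 = sigma_max(A) = sqrt(lambda_max(A^T A)). Form the symmetric matrix M = A^T A =
[[17, -4, -7],
 [-4, 50, -19],
 [-7, -19, 14]].
Its characteristic polynomial (trace, sum of principal 2x2 minors, determinant of M give the coefficients) is
  p(λ) = det(λ I - M) = λ^3 - 81λ^2 + 1362λ - 2025.
No integer candidate from the rational root theorem (±divisors of 2025) is a root, so the roots are irrational. The cubic discriminant is Δ = 1670511897 > 0, so there are three distinct real roots. p(1) = -743 and p(2) = 383 have opposite signs, so a root lies in (1, 2); Newton's method refines it to λ ≈ 1.6443. p(21) = 117 and p(22) = -617 have opposite signs, so a root lies in (21, 22); Newton's method refines it to λ ≈ 21.1625. p(58) = -401 and p(59) = 1751 have opposite signs, so a root lies in (58, 59); Newton's method refines it to λ ≈ 58.1932. Check (Vieta): the three roots sum to 81, matching tr M = 81.
So the eigenvalues of A^T A are ≈ 1.6443, 21.1625, 58.1932 (all ≥ 0, as they must be for A^T A). The largest is λ_max ≈ 58.1932, hence ||A||_2 = sqrt(λ_max) ≈ 7.6284.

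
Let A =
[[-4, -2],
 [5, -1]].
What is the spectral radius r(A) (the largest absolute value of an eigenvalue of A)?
r(A) = sqrt(14) ≈ 3.7417

The eigenvalues of A are the roots of its characteristic polynomial. With M = A (coefficients from the trace and determinant):
  p(λ) = det(λ I - M) = λ^2 + 5λ + 14.
For λ^2 + 5λ + 14 the discriminant is -31. It is negative, so the roots are the complex-conjugate pair λ = -5/2 ± (sqrt(31)/2) i ≈ -2.5 ± 2.7839i. For a conjugate pair the product of the roots equals the constant term, so |λ|^2 = 14 and |λ| = sqrt(14) ≈ 3.7417.
Thus the eigenvalues (to 4 decimals) are -2.5 ± 2.7839i (modulus 3.7417). The spectral radius is the largest modulus: r(A) = sqrt(14) ≈ 3.7417. (Cross-check: r(A) ≤ ||A||_2 ≈ 6.4225; equality holds whenever A is normal, though it can also hold for some non-normal A.)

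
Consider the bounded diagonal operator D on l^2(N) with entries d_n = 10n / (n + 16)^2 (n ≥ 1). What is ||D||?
||D|| = 5/32 (attained at n = 16)

For D diagonal, ||D|| = sup_n |d_n|. Treat f(x) = 10x / (x + 16)^2 for real x > 0. By the quotient rule, f'(x) = 10(16 - x)/(x + 16)^3, which is positive for x < 16 and negative for x > 16. So f has a unique maximum at x = 16, and since 16 is a positive integer, the supremum over n ≥ 1 is attained at n = 16: d_16 = 10·16/(16 + 16)^2 = 10·16/1024 = 5/32. Hence ||D|| = 5/32.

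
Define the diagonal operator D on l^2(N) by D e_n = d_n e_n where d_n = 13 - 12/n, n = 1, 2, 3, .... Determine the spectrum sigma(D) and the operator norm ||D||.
sigma(D) = {13 - 12/n : n ≥ 1} ∪ {13}; ||D|| = 13

A bounded diagonal operator on l^2 with diagonal entries d_n has spectrum equal to the closure of {d_n : n ≥ 1}: every d_n is an eigenvalue (with eigenvector e_n), so {d_n} ⊂ sigma(D); the spectrum is closed, so its closure is too; and for lambda not in the closure, (D - lambda I) has bounded inverse (the diagonal entries 1/(d_n - lambda) are bounded). For our sequence d_n = 13 - 12/n, n = 1, 2, 3, ...:
  - {d_n} = {13 - 12/n : n ≥ 1}; the only limit point is 13
  - closure = {13 - 12/n : n ≥ 1} ∪ {13}
For the norm: a diagonal operator has ||D|| = sup_n |d_n|. Here d_n = 13 - 12/n increases monotonically from d_1 = 1 toward 13, with all terms in [1, 13); so sup_n |d_n| = 13 (the supremum is the limit, not attained). So ||D|| = 13.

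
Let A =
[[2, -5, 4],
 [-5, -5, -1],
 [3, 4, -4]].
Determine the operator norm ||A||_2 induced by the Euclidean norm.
||A||_2 ≈ 9.7055 (= sqrt(largest eigenvalue of A^T A))

||A||_2 = sigma_max(A) = sqrt(lambda_max(A^T A)). Form the symmetric matrix M = A^T A =
[[38, 27, 1],
 [27, 66, -31],
 [1, -31, 33]].
Its characteristic polynomial (trace, sum of principal 2x2 minors, determinant of M give the coefficients) is
  p(λ) = det(λ I - M) = λ^3 - 137λ^2 + 4249λ - 20449.
No integer candidate from the rational root theorem (±divisors of 20449) is a root, so the roots are irrational. The cubic discriminant is Δ = 24658307824 > 0, so there are three distinct real roots. p(5) = -2504 and p(6) = 329 have opposite signs, so a root lies in (5, 6); Newton's method refines it to λ ≈ 5.8794. p(36) = 1619 and p(37) = -136 have opposite signs, so a root lies in (36, 37); Newton's method refines it to λ ≈ 36.9236. p(94) = -991 and p(95) = 4156 have opposite signs, so a root lies in (94, 95); Newton's method refines it to λ ≈ 94.197. Check (Vieta): the three roots sum to 137, matching tr M = 137.
So the eigenvalues of A^T A are ≈ 5.8794, 36.9236, 94.197 (all ≥ 0, as they must be for A^T A). The largest is λ_max ≈ 94.197, hence ||A||_2 = sqrt(λ_max) ≈ 9.7055.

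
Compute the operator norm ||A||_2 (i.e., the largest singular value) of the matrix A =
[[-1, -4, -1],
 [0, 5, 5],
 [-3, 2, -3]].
||A||_2 ≈ 7.9977 (= sqrt(largest eigenvalue of A^T A))

||A||_2 = sigma_max(A) = sqrt(lambda_max(A^T A)). Form the symmetric matrix M = A^T A =
[[10, -2, 10],
 [-2, 45, 23],
 [10, 23, 35]].
Its characteristic polynomial (trace, sum of principal 2x2 minors, determinant of M give the coefficients) is
  p(λ) = det(λ I - M) = λ^3 - 90λ^2 + 1742λ - 4900.
No integer candidate from the rational root theorem (±divisors of 4900) is a root, so the roots are irrational. The cubic discriminant is Δ = 2326452448 > 0, so there are three distinct real roots. p(3) = -457 and p(4) = 692 have opposite signs, so a root lies in (3, 4); Newton's method refines it to λ ≈ 3.3814. p(22) = 512 and p(23) = -277 have opposite signs, so a root lies in (22, 23); Newton's method refines it to λ ≈ 22.6553. p(63) = -2317 and p(64) = 92 have opposite signs, so a root lies in (63, 64); Newton's method refines it to λ ≈ 63.9633. Check (Vieta): the three roots sum to 90, matching tr M = 90.
So the eigenvalues of A^T A are ≈ 3.3814, 22.6553, 63.9633 (all ≥ 0, as they must be for A^T A). The largest is λ_max ≈ 63.9633, hence ||A||_2 = sqrt(λ_max) ≈ 7.9977.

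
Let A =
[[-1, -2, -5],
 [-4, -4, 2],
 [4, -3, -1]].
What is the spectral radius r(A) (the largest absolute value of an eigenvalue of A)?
r(A) ≈ 5.9357

The eigenvalues of A are the roots of its characteristic polynomial. With M = A (coefficients from the trace, the sum of principal 2x2 minors, and det A):
  p(λ) = det(λ I - M) = λ^3 + 6λ^2 + 27λ + 158.
No integer candidate from the rational root theorem (±divisors of 158) is a root, so the roots are irrational. The cubic discriminant is Δ = -402300 < 0, so there is one real root and a complex-conjugate pair. p(-6) = -4 and p(-5) = 48 have opposite signs, so a root lies in (-6, -5); Newton's method refines it to λ ≈ -5.9357. Dividing out (λ - (-5.9357)) leaves approximately λ^2 + 0.0643λ + 26.6185. For λ^2 + 0.0643λ + 26.6185 the discriminant is -106.4698. It is negative, so the remaining roots are the complex-conjugate pair λ ≈ -0.0321 ± 5.1592i. Their product equals the constant term, so |λ|^2 ≈ 26.6185 and |λ| ≈ 5.1593.
Thus the eigenvalues (to 4 decimals) are -5.9357 (modulus 5.9357); -0.0321 ± 5.1592i (modulus 5.1593). The spectral radius is the largest modulus: r(A) ≈ 5.9357. (Cross-check: r(A) ≤ ||A||_2 ≈ 6.2484; equality holds whenever A is normal, though it can also hold for some non-normal A.)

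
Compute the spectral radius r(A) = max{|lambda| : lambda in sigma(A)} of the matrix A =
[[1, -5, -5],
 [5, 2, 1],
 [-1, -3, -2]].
r(A) = sqrt(19) ≈ 4.3589

The eigenvalues of A are the roots of its characteristic polynomial. With M = A (coefficients from the trace, the sum of principal 2x2 minors, and det A):
  p(λ) = det(λ I - M) = λ^3 - λ^2 + 19λ - 19.
By the rational root theorem any rational root is an integer divisor of 19. Testing λ = 1: p(1) = 1 - 1 + 19 - 19 = 0, so λ = 1 is a root. Dividing out (λ - 1) leaves p(λ) = (λ - 1)(λ^2 + 19). For λ^2 + 19 the discriminant is -76. It is negative, so the roots are the complex-conjugate pair λ = 0 ± (sqrt(76)/2) i ≈ 0 ± 4.3589i. For a conjugate pair the product of the roots equals the constant term, so |λ|^2 = 19 and |λ| = sqrt(19) ≈ 4.3589.
Thus the eigenvalues (to 4 decimals) are 0 ± 4.3589i (modulus 4.3589); 1 (modulus 1). The spectral radius is the largest modulus: r(A) = sqrt(19) ≈ 4.3589. (Cross-check: r(A) ≤ ||A||_2 ≈ 8.2787; equality holds whenever A is normal, though it can also hold for some non-normal A.)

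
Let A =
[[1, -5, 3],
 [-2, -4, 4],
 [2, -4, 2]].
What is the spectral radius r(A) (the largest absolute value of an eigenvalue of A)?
r(A) ≈ 3.8595

The eigenvalues of A are the roots of its characteristic polynomial. With M = A (coefficients from the trace, the sum of principal 2x2 minors, and det A):
  p(λ) = det(λ I - M) = λ^3 + λ^2 - 10λ + 4.
No integer candidate from the rational root theorem (±divisors of 4) is a root, so the roots are irrational. The cubic discriminant is Δ = 2932 > 0, so there are three distinct real roots. p(-4) = -4 and p(-3) = 16 have opposite signs, so a root lies in (-4, -3); Newton's method refines it to λ ≈ -3.8595. p(0) = 4 and p(1) = -4 have opposite signs, so a root lies in (0, 1); Newton's method refines it to λ ≈ 0.4259. p(2) = -4 and p(3) = 10 have opposite signs, so a root lies in (2, 3); Newton's method refines it to λ ≈ 2.4337. Check (Vieta): the three roots sum to -1, matching tr M = -1.
Thus the eigenvalues (to 4 decimals) are -3.8595 (modulus 3.8595); 0.4259 (modulus 0.4259); 2.4337 (modulus 2.4337). The spectral radius is the largest modulus: r(A) ≈ 3.8595. (Cross-check: r(A) ≤ ||A||_2 ≈ 9.1978; equality holds whenever A is normal, though it can also hold for some non-normal A.)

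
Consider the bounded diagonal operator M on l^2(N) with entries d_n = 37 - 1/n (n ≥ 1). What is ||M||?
||M|| = 37

For a diagonal operator on l^2 with entries d_n, ||M|| = sup_n |d_n|. Here d_1 = 36, d_2 = 73/2, ..., and d_n = 37 - 1/n increases monotonically toward 37. All terms lie in [36, 37), so |d_n| = d_n and the supremum is the limit 37, which is not attained by any individual d_n. Hence ||M|| = 37.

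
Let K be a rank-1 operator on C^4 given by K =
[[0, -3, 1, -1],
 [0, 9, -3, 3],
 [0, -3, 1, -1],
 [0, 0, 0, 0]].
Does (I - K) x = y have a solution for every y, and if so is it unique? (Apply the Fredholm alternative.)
(I - K) is invertible (det(I - K) = -9 ≠ 0), so for every y in C^4 the equation (I - K) x = y has a unique solution.

K has rank 1, so it is an outer product K = u v^T: every row of K is a multiple of one row vector. Reading off the entries, u = (-1, 3, -1, 0) and v = (0, 3, -1, 1) (row i of K equals u_i·v^T). A rank-one matrix u v^T satisfies K u = u (v·u) and kills the (3)-dimensional subspace v^⊥, so its characteristic polynomial is lambda^3 (lambda - v·u) with v·u = tr K = 10. Hence the eigenvalues of I - K are 1 (multiplicity 3) and 1 - (10) = -9, so det(I - K) = -9. (Direct check: I - K =
[[1, 3, -1, 1],
 [0, -8, 3, -3],
 [0, 3, 0, 1],
 [0, 0, 0, 1]]
has determinant -9.) The finite-dimensional Fredholm alternative says: either (I - K) is invertible, or ker(I - K) ≠ {0} and then range(I - K) = ker((I - K)^*)^⊥, with dim ker(I - K) = dim ker((I - K)^*). Since det(I - K) ≠ 0, 1 is not an eigenvalue of K and ker(I - K) = {0}, so we are in the first case: for every y there is a unique x = (I - K)^(-1) y. Explicitly, by the Sherman–Morrison formula, (I - u v^T)^(-1) = I + u v^T/(1 - v·u), i.e. (I - K)^(-1) = I + K/(-9).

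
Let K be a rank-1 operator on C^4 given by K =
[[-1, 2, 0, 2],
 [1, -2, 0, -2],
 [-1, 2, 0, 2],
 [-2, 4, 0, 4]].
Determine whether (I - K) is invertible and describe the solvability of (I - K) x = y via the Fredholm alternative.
(I - K) is singular (det(I - K) = 0, i.e. 1 ∈ sigma(K)). (I - K) x = y is solvable iff y ⊥ ker((I - K)^*) = span{(-1, 2, 0, 2)}, i.e. iff -y_1 + 2y_2 + 2y_4 = 0. When solvable, the solutions are x = y + c·(1, -1, 1, 2), c arbitrary (ker(I - K) = span{(1, -1, 1, 2)}, dimension 1).

K has rank 1, so it is an outer product K = u v^T: every row of K is a multiple of one row vector. Reading off the entries, u = (1, -1, 1, 2) and v = (-1, 2, 0, 2) (row i of K equals u_i·v^T). A rank-one matrix u v^T satisfies K u = u (v·u) and kills the (3)-dimensional subspace v^⊥, so its characteristic polynomial is lambda^3 (lambda - v·u) with v·u = tr K = 1. Hence the eigenvalues of I - K are 1 (multiplicity 3) and 1 - (1) = 0, so det(I - K) = 0. (Direct check: I - K =
[[2, -2, 0, -2],
 [-1, 3, 0, 2],
 [1, -2, 1, -2],
 [2, -4, 0, -3]]
has determinant 0.) So 1 is an eigenvalue of K and (I - K) is not invertible. The finite-dimensional Fredholm alternative says: either (I - K) is invertible, or ker(I - K) ≠ {0} and then range(I - K) = ker((I - K)^*)^⊥, with dim ker(I - K) = dim ker((I - K)^*). We are in the second case, so we need both kernels. Kernel of I - K: (I - K) u = u - u (v·u) = u - u = 0, so ker(I - K) = span{u} = span{(1, -1, 1, 2)} (it is exactly 1-dimensional because rank(I - K) = 3). Kernel of the adjoint: K is real, so (I - K)^* = I - K^T = I - v u^T, and (I - v u^T) v = v - v (u·v) = 0; hence ker((I - K)^*) = span{v} = span{(-1, 2, 0, 2)}. Therefore (I - K) x = y is solvable iff <y, v> = 0, i.e. iff -y_1 + 2y_2 + 2y_4 = 0. When this holds, K y = u (v·y) = 0, so (I - K) y = y and x = y is a particular solution; the full solution set is the line x = y + c·u = y + c·(1, -1, 1, 2), c ∈ C.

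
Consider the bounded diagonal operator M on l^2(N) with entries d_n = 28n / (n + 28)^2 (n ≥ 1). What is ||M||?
||M|| = 1/4 (attained at n = 28)

For M diagonal, ||M|| = sup_n |d_n|. Treat f(x) = 28x / (x + 28)^2 for real x > 0. By the quotient rule, f'(x) = 28(28 - x)/(x + 28)^3, which is positive for x < 28 and negative for x > 28. So f has a unique maximum at x = 28, and since 28 is a positive integer, the supremum over n ≥ 1 is attained at n = 28: d_28 = 28·28/(28 + 28)^2 = 28·28/3136 = 1/4. Hence ||M|| = 1/4.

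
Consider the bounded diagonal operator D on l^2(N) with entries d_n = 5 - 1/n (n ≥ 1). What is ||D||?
||D|| = 5

For a diagonal operator on l^2 with entries d_n, ||D|| = sup_n |d_n|. Here d_1 = 4, d_2 = 9/2, ..., and d_n = 5 - 1/n increases monotonically toward 5. All terms lie in [4, 5), so |d_n| = d_n and the supremum is the limit 5, which is not attained by any individual d_n. Hence ||D|| = 5.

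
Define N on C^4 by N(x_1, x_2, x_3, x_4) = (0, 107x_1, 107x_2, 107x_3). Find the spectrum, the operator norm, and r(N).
sigma(N) = {0}; ||N|| = 107; r(N) = 0. (N is nilpotent with N^4 = 0.)

On C^4, N is a strictly lower-triangular matrix with 107 on the subdiagonal and zeros elsewhere, so its characteristic polynomial is lambda^4 and every eigenvalue is 0: sigma(N) = {0}. For the operator norm, N e_i = 107e_{i+1} for i = 1, ..., 3 and N e_4 = 0, so the singular values of N are 107 (with multiplicity 3) and 0; hence ||N|| = 107. The spectral radius r(N) = max|lambda| = 0. Note ||N|| > r(N) — characteristic of non-normal nilpotent operators. Indeed N^4 = 0.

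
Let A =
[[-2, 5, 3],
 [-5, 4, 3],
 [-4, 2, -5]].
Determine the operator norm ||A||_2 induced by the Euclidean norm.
||A||_2 ≈ 9.3186 (= sqrt(largest eigenvalue of A^T A))

||A||_2 = sigma_max(A) = sqrt(lambda_max(A^T A)). Form the symmetric matrix M = A^T A =
[[45, -38, -1],
 [-38, 45, 17],
 [-1, 17, 43]].
Its characteristic polynomial (trace, sum of principal 2x2 minors, determinant of M give the coefficients) is
  p(λ) = det(λ I - M) = λ^3 - 133λ^2 + 4161λ - 13225.
No integer candidate from the rational root theorem (±divisors of 13225) is a root, so the roots are irrational. The cubic discriminant is Δ = 20656197920 > 0, so there are three distinct real roots. p(3) = -1912 and p(4) = 1355 have opposite signs, so a root lies in (3, 4); Newton's method refines it to λ ≈ 3.5761. p(42) = 1013 and p(43) = -712 have opposite signs, so a root lies in (42, 43); Newton's method refines it to λ ≈ 42.588. p(86) = -2991 and p(87) = 608 have opposite signs, so a root lies in (86, 87); Newton's method refines it to λ ≈ 86.8359. Check (Vieta): the three roots sum to 133, matching tr M = 133.
So the eigenvalues of A^T A are ≈ 3.5761, 42.588, 86.8359 (all ≥ 0, as they must be for A^T A). The largest is λ_max ≈ 86.8359, hence ||A||_2 = sqrt(λ_max) ≈ 9.3186.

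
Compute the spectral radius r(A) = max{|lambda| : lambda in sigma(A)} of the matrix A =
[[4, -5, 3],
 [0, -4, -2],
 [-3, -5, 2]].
r(A) ≈ 5.5479

The eigenvalues of A are the roots of its characteristic polynomial. With M = A (coefficients from the trace, the sum of principal 2x2 minors, and det A):
  p(λ) = det(λ I - M) = λ^3 - 2λ^2 - 17λ + 138.
No integer candidate from the rational root theorem (±divisors of 138) is a root, so the roots are irrational. The cubic discriminant is Δ = -404508 < 0, so there is one real root and a complex-conjugate pair. p(-6) = -48 and p(-5) = 48 have opposite signs, so a root lies in (-6, -5); Newton's method refines it to λ ≈ -5.5479. Dividing out (λ - (-5.5479)) leaves approximately λ^2 - 7.5479λ + 24.8745. For λ^2 - 7.5479λ + 24.8745 the discriminant is -42.5277. It is negative, so the remaining roots are the complex-conjugate pair λ ≈ 3.7739 ± 3.2607i. Their product equals the constant term, so |λ|^2 ≈ 24.8745 and |λ| ≈ 4.9874.
Thus the eigenvalues (to 4 decimals) are -5.5479 (modulus 5.5479); 3.7739 ± 3.2607i (modulus 4.9874). The spectral radius is the largest modulus: r(A) ≈ 5.5479. (Cross-check: r(A) ≤ ||A||_2 ≈ 8.4993; equality holds whenever A is normal, though it can also hold for some non-normal A.)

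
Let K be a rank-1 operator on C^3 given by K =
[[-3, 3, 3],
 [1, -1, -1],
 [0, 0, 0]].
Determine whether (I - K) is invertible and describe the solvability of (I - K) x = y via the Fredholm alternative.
(I - K) is invertible (det(I - K) = 5 ≠ 0), so for every y in C^3 the equation (I - K) x = y has a unique solution.

K has rank 1, so it is an outer product K = u v^T: every row of K is a multiple of one row vector. Reading off the entries, u = (3, -1, 0) and v = (-1, 1, 1) (row i of K equals u_i·v^T). A rank-one matrix u v^T satisfies K u = u (v·u) and kills the (2)-dimensional subspace v^⊥, so its characteristic polynomial is lambda^2 (lambda - v·u) with v·u = tr K = -4. Hence the eigenvalues of I - K are 1 (multiplicity 2) and 1 - (-4) = 5, so det(I - K) = 5. (Direct check: I - K =
[[4, -3, -3],
 [-1, 2, 1],
 [0, 0, 1]]
has determinant 5.) The finite-dimensional Fredholm alternative says: either (I - K) is invertible, or ker(I - K) ≠ {0} and then range(I - K) = ker((I - K)^*)^⊥, with dim ker(I - K) = dim ker((I - K)^*). Since det(I - K) ≠ 0, 1 is not an eigenvalue of K and ker(I - K) = {0}, so we are in the first case: for every y there is a unique x = (I - K)^(-1) y. Explicitly, by the Sherman–Morrison formula, (I - u v^T)^(-1) = I + u v^T/(1 - v·u), i.e. (I - K)^(-1) = I + K/(5).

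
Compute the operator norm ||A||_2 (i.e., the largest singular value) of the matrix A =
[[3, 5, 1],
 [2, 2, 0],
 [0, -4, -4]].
||A||_2 ≈ 7.9336 (= sqrt(largest eigenvalue of A^T A))

||A||_2 = sigma_max(A) = sqrt(lambda_max(A^T A)). Form the symmetric matrix M = A^T A =
[[13, 19, 3],
 [19, 45, 21],
 [3, 21, 17]].
Its characteristic polynomial (trace, sum of principal 2x2 minors, determinant of M give the coefficients) is
  p(λ) = det(λ I - M) = λ^3 - 75λ^2 + 760λ - 64.
No integer candidate from the rational root theorem (±divisors of 64) is a root, so the roots are irrational. The cubic discriminant is Δ = 1450649408 > 0, so there are three distinct real roots. p(0) = -64 and p(1) = 622 have opposite signs, so a root lies in (0, 1); Newton's method refines it to λ ≈ 0.0849. p(11) = 552 and p(12) = -16 have opposite signs, so a root lies in (11, 12); Newton's method refines it to λ ≈ 11.9736. p(62) = -2916 and p(63) = 188 have opposite signs, so a root lies in (62, 63); Newton's method refines it to λ ≈ 62.9414. Check (Vieta): the three roots sum to 75, matching tr M = 75.
So the eigenvalues of A^T A are ≈ 0.0849, 11.9736, 62.9414 (all ≥ 0, as they must be for A^T A). The largest is λ_max ≈ 62.9414, hence ||A||_2 = sqrt(λ_max) ≈ 7.9336.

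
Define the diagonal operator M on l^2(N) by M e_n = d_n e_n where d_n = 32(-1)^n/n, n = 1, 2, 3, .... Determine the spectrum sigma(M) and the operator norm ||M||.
sigma(M) = {32(-1)^n/n : n ≥ 1} ∪ {0}; ||M|| = 32

A bounded diagonal operator on l^2 with diagonal entries d_n has spectrum equal to the closure of {d_n : n ≥ 1}: every d_n is an eigenvalue (with eigenvector e_n), so {d_n} ⊂ sigma(M); the spectrum is closed, so its closure is too; and for lambda not in the closure, (M - lambda I) has bounded inverse (the diagonal entries 1/(d_n - lambda) are bounded). For our sequence d_n = 32(-1)^n/n, n = 1, 2, 3, ...:
  - {d_n} = {32(-1)^n/n : n ≥ 1}; the only limit point is 0
  - closure = {32(-1)^n/n : n ≥ 1} ∪ {0}
For the norm: a diagonal operator has ||M|| = sup_n |d_n|. Here |d_n| = 32/n is decreasing, so sup_n |d_n| = |d_1| = 32. So ||M|| = 32.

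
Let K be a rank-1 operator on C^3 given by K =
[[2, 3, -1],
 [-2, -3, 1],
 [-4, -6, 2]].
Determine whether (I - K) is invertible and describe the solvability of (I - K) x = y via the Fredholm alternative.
(I - K) is singular (det(I - K) = 0, i.e. 1 ∈ sigma(K)). (I - K) x = y is solvable iff y ⊥ ker((I - K)^*) = span{(2, 3, -1)}, i.e. iff 2y_1 + 3y_2 - y_3 = 0. When solvable, the solutions are x = y + c·(1, -1, -2), c arbitrary (ker(I - K) = span{(1, -1, -2)}, dimension 1).

K has rank 1, so it is an outer product K = u v^T: every row of K is a multiple of one row vector. Reading off the entries, u = (1, -1, -2) and v = (2, 3, -1) (row i of K equals u_i·v^T). A rank-one matrix u v^T satisfies K u = u (v·u) and kills the (2)-dimensional subspace v^⊥, so its characteristic polynomial is lambda^2 (lambda - v·u) with v·u = tr K = 1. Hence the eigenvalues of I - K are 1 (multiplicity 2) and 1 - (1) = 0, so det(I - K) = 0. (Direct check: I - K =
[[-1, -3, 1],
 [2, 4, -1],
 [4, 6, -1]]
has determinant 0.) So 1 is an eigenvalue of K and (I - K) is not invertible. The finite-dimensional Fredholm alternative says: either (I - K) is invertible, or ker(I - K) ≠ {0} and then range(I - K) = ker((I - K)^*)^⊥, with dim ker(I - K) = dim ker((I - K)^*). We are in the second case, so we need both kernels. Kernel of I - K: (I - K) u = u - u (v·u) = u - u = 0, so ker(I - K) = span{u} = span{(1, -1, -2)} (it is exactly 1-dimensional because rank(I - K) = 2). Kernel of the adjoint: K is real, so (I - K)^* = I - K^T = I - v u^T, and (I - v u^T) v = v - v (u·v) = 0; hence ker((I - K)^*) = span{v} = span{(2, 3, -1)}. Therefore (I - K) x = y is solvable iff <y, v> = 0, i.e. iff 2y_1 + 3y_2 - y_3 = 0. When this holds, K y = u (v·y) = 0, so (I - K) y = y and x = y is a particular solution; the full solution set is the line x = y + c·u = y + c·(1, -1, -2), c ∈ C.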